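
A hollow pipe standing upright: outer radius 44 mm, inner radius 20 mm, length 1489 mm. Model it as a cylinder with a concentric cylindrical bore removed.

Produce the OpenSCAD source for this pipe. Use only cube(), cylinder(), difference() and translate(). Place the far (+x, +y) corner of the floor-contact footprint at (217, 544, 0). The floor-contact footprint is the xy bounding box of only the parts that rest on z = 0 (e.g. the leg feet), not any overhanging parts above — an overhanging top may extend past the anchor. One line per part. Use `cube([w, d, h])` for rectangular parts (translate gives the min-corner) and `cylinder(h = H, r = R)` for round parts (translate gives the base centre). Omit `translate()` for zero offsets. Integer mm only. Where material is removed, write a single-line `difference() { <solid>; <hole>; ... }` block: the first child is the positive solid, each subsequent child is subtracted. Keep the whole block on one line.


difference() { translate([173, 500, 0]) cylinder(h = 1489, r = 44); translate([173, 500, 0]) cylinder(h = 1489, r = 20); }


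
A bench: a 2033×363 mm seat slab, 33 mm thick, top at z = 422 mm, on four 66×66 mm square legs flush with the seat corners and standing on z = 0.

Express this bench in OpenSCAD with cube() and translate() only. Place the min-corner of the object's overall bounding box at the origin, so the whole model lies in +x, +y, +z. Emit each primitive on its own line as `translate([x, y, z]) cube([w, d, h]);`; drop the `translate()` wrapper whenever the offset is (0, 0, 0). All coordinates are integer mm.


translate([0, 0, 389]) cube([2033, 363, 33]);
cube([66, 66, 389]);
translate([0, 297, 0]) cube([66, 66, 389]);
translate([1967, 0, 0]) cube([66, 66, 389]);
translate([1967, 297, 0]) cube([66, 66, 389]);


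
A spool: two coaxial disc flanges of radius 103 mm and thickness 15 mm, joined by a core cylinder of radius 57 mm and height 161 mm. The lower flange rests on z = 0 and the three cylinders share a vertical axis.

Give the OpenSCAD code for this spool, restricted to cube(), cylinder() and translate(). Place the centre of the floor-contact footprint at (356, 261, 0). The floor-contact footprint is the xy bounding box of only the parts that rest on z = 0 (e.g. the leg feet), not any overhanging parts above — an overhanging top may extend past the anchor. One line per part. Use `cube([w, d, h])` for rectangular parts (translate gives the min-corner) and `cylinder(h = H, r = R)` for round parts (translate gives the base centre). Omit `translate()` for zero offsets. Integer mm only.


translate([356, 261, 0]) cylinder(h = 15, r = 103);
translate([356, 261, 15]) cylinder(h = 161, r = 57);
translate([356, 261, 176]) cylinder(h = 15, r = 103);


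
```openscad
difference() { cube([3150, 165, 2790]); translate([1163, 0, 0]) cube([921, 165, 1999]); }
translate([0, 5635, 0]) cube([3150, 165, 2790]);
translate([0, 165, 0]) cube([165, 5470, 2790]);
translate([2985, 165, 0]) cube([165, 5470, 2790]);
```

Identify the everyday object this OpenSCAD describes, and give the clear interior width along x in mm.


A single room. The interior width is 2820 mm.

Four walls enclosing a rectangle with a door in the front wall — a room. Outside width 3150 minus two 165 mm walls gives 2820 mm.


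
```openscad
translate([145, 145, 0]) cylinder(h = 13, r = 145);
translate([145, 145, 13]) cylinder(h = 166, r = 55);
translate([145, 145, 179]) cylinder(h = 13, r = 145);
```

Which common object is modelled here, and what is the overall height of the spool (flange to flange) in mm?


A spool. The overall height is 192 mm.

Three coaxial cylinders, large–small–large — a spool. Two 13 mm flanges and a 166 mm core give 13 + 166 + 13 = 192 mm.


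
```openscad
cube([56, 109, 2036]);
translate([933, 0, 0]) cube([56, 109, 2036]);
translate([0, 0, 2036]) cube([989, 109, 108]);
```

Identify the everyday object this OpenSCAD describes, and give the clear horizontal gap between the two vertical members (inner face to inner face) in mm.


A door frame. The clear opening width is 877 mm.

Two 2036 mm tall posts with a header on top — a door frame. The left jamb is 56 mm wide at x = 0; the right jamb starts at x = 933. The clear opening is 933 − 56 = 877 mm.


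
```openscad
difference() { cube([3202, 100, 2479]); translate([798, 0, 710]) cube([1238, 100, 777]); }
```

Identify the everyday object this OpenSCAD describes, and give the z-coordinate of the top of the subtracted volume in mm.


A wall with a window opening. The window head height is 1487 mm.

A wall with a rectangular opening subtracted — a window. Sill at z = 710, opening 777 mm tall, so the head is at 710 + 777 = 1487 mm.


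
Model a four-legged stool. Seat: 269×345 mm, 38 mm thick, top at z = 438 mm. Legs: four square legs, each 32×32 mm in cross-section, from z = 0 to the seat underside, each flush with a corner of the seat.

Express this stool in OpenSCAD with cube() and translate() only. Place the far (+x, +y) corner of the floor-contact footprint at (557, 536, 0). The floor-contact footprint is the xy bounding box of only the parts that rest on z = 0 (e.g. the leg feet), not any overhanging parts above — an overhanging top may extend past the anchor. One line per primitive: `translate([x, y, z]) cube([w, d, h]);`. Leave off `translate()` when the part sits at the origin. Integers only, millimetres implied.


translate([288, 191, 400]) cube([269, 345, 38]);
translate([288, 191, 0]) cube([32, 32, 400]);
translate([525, 191, 0]) cube([32, 32, 400]);
translate([288, 504, 0]) cube([32, 32, 400]);
translate([525, 504, 0]) cube([32, 32, 400]);


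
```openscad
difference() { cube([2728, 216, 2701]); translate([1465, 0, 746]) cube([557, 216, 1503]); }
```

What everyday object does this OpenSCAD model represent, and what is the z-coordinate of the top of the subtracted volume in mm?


A wall with a window opening. The window head height is 2249 mm.

A wall with a rectangular opening subtracted — a window. Sill at z = 746, opening 1503 mm tall, so the head is at 746 + 1503 = 2249 mm.


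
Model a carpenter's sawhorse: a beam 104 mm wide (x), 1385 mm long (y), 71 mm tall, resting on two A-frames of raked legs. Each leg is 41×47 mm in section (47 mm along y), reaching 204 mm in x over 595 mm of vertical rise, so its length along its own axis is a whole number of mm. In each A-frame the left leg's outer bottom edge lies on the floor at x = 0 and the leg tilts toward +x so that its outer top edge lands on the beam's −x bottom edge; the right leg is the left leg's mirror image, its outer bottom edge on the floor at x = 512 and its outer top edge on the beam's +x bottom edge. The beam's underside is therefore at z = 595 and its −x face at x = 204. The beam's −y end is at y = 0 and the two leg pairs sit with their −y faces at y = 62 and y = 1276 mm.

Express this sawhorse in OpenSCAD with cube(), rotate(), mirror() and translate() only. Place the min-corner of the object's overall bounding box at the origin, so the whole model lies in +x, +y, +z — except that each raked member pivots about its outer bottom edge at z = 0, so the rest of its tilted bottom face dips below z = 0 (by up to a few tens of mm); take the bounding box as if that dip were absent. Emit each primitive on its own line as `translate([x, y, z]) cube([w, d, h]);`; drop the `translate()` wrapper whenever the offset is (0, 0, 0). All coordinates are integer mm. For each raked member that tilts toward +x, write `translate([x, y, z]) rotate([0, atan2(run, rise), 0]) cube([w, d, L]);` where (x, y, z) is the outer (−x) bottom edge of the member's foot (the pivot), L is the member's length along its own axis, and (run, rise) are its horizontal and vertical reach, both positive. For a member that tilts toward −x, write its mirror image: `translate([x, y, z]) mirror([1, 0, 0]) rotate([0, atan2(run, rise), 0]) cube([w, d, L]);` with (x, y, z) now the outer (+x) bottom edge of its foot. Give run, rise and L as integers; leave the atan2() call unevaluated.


// leg length = √(204² + 595²) = 629
// right-leg outer foot x = 2·204 + 104 = 512
// beam min-corner = (204, 0, 595)
translate([204, 0, 595]) cube([104, 1385, 71]);
translate([0, 62, 0]) rotate([0, atan2(204, 595), 0]) cube([41, 47, 629]);
translate([512, 62, 0]) mirror([1, 0, 0]) rotate([0, atan2(204, 595), 0]) cube([41, 47, 629]);
translate([0, 1276, 0]) rotate([0, atan2(204, 595), 0]) cube([41, 47, 629]);
translate([512, 1276, 0]) mirror([1, 0, 0]) rotate([0, atan2(204, 595), 0]) cube([41, 47, 629]);


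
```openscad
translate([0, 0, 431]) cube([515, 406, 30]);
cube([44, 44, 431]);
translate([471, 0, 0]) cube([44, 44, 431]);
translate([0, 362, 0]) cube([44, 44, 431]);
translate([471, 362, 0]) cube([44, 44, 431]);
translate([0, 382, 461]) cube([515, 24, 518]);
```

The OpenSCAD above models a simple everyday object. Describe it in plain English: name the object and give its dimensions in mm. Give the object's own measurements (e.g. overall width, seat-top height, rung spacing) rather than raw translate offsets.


A chair. The seat is a 515×406×30 mm slab with its top at z = 461 mm, on four 44×44 mm corner legs (flush with the seat edges, standing on z = 0). A flat backrest 24 mm thick, 518 mm tall, spans the full seat width and rises from the seat top along its +y edge, rear face flush with the rear of the seat.


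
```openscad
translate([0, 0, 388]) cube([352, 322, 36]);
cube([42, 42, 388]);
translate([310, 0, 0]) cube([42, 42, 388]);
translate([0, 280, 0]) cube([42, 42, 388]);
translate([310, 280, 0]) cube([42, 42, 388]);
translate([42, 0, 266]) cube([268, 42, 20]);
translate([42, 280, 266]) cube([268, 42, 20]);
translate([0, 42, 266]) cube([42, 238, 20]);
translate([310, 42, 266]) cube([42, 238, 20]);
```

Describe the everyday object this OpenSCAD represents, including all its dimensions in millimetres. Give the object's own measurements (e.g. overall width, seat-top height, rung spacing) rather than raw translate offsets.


A simple wooden stool: a rectangular seat 352 mm (x) by 322 mm (y), 36 mm thick, top face at z = 424 mm, on four square legs, each 42×42 mm in cross-section. The legs rest on z = 0, each flush with a corner of the seat. Four stretchers, 42 mm wide and 20 mm tall, connect adjacent legs with their undersides at z = 266 mm, each running between the inner faces of the legs it joins and aligned with the legs' outer faces on the other axis.


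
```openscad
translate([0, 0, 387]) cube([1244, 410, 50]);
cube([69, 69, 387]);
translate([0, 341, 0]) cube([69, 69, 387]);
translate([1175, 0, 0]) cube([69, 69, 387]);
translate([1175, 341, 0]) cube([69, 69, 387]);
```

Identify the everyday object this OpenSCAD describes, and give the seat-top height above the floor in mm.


A bench. The seat-top height is 437 mm.

A long slab on four corner posts — a bench. The slab sits at z = 387 with thickness 50, so the top is 387 + 50 = 437 mm.


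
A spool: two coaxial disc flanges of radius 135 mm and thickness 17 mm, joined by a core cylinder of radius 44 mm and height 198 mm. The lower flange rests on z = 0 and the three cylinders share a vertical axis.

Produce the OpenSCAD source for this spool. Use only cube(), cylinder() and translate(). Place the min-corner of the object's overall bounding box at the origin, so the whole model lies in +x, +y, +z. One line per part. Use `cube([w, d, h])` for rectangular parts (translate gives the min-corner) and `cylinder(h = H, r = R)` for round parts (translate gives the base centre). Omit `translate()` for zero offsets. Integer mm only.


translate([135, 135, 0]) cylinder(h = 17, r = 135);
translate([135, 135, 17]) cylinder(h = 198, r = 44);
translate([135, 135, 215]) cylinder(h = 17, r = 135);


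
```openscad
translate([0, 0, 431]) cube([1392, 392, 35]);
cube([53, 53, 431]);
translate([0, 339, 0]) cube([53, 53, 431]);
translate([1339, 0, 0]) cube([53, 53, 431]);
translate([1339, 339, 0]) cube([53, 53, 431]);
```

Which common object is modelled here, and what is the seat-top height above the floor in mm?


A bench. The seat-top height is 466 mm.

A long slab on four corner posts — a bench. The slab sits at z = 431 with thickness 35, so the top is 431 + 35 = 466 mm.


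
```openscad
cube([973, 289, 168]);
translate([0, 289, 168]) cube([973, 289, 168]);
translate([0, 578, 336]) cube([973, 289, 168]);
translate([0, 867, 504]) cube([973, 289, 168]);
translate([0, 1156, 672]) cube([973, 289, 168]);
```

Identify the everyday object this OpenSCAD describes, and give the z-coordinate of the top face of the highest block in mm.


A staircase. The total rise is 840 mm.

5 identical blocks, each offset up and back from the previous — a staircase. Each step is 168 mm tall and there are 5 of them, so the total rise is 5 × 168 = 840 mm.


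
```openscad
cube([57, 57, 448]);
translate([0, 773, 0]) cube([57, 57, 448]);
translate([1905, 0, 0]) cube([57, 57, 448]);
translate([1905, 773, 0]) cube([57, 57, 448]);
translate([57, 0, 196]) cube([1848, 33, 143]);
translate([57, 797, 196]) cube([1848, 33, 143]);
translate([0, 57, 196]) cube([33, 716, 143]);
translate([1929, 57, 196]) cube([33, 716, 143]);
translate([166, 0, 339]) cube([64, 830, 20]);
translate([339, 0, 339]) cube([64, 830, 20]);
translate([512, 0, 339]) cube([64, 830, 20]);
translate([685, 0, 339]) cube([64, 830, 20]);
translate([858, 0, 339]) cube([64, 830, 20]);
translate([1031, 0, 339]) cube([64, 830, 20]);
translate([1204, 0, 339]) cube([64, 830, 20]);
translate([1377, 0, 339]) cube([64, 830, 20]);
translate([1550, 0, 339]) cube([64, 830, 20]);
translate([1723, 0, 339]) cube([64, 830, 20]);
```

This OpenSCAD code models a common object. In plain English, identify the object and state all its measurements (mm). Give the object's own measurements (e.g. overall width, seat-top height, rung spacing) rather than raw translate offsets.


A bed frame 1962 mm long (x) by 830 mm wide (y). Four 57×57 mm corner posts, 448 mm tall, at the corners of the footprint. Four rails of 33 mm thickness and 143 mm height run between adjacent posts with their undersides at z = 196 mm, their outer faces flush with the outside of the frame (the two x-running rails run between the posts' inner faces; the two y-running rails run between the posts' inner faces). 10 slats, each 64 mm wide (x) and 20 mm thick, lie across the top of the two x-running rails, running the full 830 mm width of the frame in y; along x they sit between the end posts with a 109 mm gap after the −x posts and between neighbouring slats, leaving 118 mm before the +x posts.


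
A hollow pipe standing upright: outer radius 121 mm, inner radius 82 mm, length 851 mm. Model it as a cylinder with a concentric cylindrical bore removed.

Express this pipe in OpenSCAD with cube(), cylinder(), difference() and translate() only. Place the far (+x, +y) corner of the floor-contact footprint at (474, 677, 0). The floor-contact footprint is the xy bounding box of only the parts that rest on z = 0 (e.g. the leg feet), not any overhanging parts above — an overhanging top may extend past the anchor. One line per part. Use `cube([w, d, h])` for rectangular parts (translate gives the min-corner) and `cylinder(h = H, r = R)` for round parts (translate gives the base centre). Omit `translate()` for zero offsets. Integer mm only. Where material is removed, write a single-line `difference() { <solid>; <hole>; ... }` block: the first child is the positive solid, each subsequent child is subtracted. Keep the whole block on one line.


difference() { translate([353, 556, 0]) cylinder(h = 851, r = 121); translate([353, 556, 0]) cylinder(h = 851, r = 82); }


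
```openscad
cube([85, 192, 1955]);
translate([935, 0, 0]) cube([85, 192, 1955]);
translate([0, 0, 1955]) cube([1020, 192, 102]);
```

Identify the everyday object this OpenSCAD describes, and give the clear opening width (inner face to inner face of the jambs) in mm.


A door frame. The clear opening width is 850 mm.

Two 1955 mm tall posts with a header on top — a door frame. The left jamb is 85 mm wide at x = 0; the right jamb starts at x = 935. The clear opening is 935 − 85 = 850 mm.


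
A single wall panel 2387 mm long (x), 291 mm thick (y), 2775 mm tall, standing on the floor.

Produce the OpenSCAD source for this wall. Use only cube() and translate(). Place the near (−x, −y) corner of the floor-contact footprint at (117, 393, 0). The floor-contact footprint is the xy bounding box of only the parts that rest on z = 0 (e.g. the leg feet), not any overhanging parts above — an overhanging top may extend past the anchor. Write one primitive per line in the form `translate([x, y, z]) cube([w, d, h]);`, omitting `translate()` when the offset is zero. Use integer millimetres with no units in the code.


translate([117, 393, 0]) cube([2387, 291, 2775]);


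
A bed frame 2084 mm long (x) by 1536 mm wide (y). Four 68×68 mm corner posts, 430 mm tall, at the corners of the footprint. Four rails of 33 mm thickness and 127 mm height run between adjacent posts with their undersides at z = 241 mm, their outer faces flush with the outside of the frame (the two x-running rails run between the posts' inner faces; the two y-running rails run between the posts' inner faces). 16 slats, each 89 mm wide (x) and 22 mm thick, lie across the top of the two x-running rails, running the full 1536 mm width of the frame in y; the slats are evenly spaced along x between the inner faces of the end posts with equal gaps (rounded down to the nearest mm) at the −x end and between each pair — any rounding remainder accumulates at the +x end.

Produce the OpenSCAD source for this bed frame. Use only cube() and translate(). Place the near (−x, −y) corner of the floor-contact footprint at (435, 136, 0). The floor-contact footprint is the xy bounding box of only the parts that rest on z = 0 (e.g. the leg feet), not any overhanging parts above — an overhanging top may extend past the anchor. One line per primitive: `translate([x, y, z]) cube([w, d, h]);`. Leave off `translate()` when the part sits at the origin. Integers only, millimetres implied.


// slat z = rail_z + rail_h = 241 + 127 = 368
// slat gap = ⌊(1948 − 16·89) / 17⌋ = 30
translate([435, 136, 0]) cube([68, 68, 430]);
translate([435, 1604, 0]) cube([68, 68, 430]);
translate([2451, 136, 0]) cube([68, 68, 430]);
translate([2451, 1604, 0]) cube([68, 68, 430]);
translate([503, 136, 241]) cube([1948, 33, 127]);
translate([503, 1639, 241]) cube([1948, 33, 127]);
translate([435, 204, 241]) cube([33, 1400, 127]);
translate([2486, 204, 241]) cube([33, 1400, 127]);
translate([533, 136, 368]) cube([89, 1536, 22]);
translate([652, 136, 368]) cube([89, 1536, 22]);
translate([771, 136, 368]) cube([89, 1536, 22]);
translate([890, 136, 368]) cube([89, 1536, 22]);
translate([1009, 136, 368]) cube([89, 1536, 22]);
translate([1128, 136, 368]) cube([89, 1536, 22]);
translate([1247, 136, 368]) cube([89, 1536, 22]);
translate([1366, 136, 368]) cube([89, 1536, 22]);
translate([1485, 136, 368]) cube([89, 1536, 22]);
translate([1604, 136, 368]) cube([89, 1536, 22]);
translate([1723, 136, 368]) cube([89, 1536, 22]);
translate([1842, 136, 368]) cube([89, 1536, 22]);
translate([1961, 136, 368]) cube([89, 1536, 22]);
translate([2080, 136, 368]) cube([89, 1536, 22]);
translate([2199, 136, 368]) cube([89, 1536, 22]);
translate([2318, 136, 368]) cube([89, 1536, 22]);


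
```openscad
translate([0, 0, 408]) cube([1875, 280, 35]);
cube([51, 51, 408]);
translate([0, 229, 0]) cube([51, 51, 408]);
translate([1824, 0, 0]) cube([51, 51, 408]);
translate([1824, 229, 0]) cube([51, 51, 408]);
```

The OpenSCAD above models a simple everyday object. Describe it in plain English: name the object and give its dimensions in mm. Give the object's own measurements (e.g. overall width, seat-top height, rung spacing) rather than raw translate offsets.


A long wooden bench with a 1875 mm (x) × 280 mm (y) seat, 35 mm thick, its top surface 443 mm above the floor. Four 51 mm square legs at the seat corners, flush with the edges, run from z = 0 to the seat underside.


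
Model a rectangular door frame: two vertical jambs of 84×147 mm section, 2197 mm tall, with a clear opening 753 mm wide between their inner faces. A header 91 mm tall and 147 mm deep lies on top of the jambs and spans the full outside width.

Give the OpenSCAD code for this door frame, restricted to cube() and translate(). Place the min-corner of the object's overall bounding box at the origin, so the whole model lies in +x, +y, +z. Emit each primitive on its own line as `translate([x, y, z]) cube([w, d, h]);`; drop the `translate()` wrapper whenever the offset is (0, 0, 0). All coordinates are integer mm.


cube([84, 147, 2197]);
translate([837, 0, 0]) cube([84, 147, 2197]);
translate([0, 0, 2197]) cube([921, 147, 91]);


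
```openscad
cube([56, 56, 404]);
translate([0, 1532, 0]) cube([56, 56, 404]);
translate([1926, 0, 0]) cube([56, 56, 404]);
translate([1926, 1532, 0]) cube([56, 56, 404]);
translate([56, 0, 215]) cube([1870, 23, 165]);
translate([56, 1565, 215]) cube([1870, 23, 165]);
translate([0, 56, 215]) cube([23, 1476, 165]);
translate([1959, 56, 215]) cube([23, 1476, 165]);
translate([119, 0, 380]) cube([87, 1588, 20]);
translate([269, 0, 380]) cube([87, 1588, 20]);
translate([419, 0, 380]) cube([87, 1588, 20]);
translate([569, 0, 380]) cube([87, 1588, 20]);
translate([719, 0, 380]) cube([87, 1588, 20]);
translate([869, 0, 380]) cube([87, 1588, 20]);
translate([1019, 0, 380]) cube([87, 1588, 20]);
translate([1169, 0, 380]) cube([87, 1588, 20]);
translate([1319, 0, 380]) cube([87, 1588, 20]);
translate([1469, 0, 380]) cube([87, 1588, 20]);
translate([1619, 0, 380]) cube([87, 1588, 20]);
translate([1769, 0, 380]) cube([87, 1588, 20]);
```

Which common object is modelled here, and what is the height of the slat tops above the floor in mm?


A bed frame. The slat-top height is 400 mm.

Four posts, four rails, and a row of slats — a bed frame. Slats sit on the rails at z = 215 + 165 = 380; with slat thickness 20, the top is 400 mm.


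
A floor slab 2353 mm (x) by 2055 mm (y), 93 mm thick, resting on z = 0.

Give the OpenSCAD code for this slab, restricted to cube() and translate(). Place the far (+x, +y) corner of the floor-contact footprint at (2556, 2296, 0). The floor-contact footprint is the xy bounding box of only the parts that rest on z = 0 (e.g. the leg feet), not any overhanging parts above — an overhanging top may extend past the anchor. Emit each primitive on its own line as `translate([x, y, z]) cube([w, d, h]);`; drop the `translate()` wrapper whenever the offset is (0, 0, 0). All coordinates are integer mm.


translate([203, 241, 0]) cube([2353, 2055, 93]);


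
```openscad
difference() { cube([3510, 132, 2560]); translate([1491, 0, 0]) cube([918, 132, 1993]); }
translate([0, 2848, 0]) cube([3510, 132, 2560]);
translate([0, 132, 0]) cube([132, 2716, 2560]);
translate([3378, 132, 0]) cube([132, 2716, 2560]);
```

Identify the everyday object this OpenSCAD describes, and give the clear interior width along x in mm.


A single room. The interior width is 3246 mm.

Four walls enclosing a rectangle with a door in the front wall — a room. Outside width 3510 minus two 132 mm walls gives 3246 mm.


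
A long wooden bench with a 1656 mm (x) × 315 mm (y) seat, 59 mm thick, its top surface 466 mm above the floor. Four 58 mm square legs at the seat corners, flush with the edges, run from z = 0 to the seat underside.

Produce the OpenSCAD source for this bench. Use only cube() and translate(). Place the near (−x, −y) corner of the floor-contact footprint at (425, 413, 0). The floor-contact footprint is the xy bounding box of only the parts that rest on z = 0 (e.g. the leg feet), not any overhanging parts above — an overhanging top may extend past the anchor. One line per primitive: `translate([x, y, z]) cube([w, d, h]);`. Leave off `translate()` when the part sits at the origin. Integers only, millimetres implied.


// leg_h = 466 − 59 = 407
translate([425, 413, 407]) cube([1656, 315, 59]);
translate([425, 413, 0]) cube([58, 58, 407]);
translate([425, 670, 0]) cube([58, 58, 407]);
translate([2023, 413, 0]) cube([58, 58, 407]);
translate([2023, 670, 0]) cube([58, 58, 407]);


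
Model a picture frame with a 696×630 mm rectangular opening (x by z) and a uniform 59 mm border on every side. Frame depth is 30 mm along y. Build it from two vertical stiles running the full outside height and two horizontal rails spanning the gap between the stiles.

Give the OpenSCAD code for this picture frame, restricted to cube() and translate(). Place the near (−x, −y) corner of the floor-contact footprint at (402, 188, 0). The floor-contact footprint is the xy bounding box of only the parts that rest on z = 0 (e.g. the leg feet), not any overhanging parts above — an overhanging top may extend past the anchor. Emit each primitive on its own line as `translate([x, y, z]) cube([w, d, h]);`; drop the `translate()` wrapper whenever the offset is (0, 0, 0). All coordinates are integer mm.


translate([402, 188, 0]) cube([59, 30, 748]);
translate([1157, 188, 0]) cube([59, 30, 748]);
translate([461, 188, 0]) cube([696, 30, 59]);
translate([461, 188, 689]) cube([696, 30, 59]);


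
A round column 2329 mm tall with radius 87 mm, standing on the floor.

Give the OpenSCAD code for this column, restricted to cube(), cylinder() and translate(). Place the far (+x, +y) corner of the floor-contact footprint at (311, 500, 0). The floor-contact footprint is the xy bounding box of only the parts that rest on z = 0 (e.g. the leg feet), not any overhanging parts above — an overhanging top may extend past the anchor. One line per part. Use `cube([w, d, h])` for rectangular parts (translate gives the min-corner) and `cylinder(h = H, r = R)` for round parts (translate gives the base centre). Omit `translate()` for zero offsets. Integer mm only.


translate([224, 413, 0]) cylinder(h = 2329, r = 87);


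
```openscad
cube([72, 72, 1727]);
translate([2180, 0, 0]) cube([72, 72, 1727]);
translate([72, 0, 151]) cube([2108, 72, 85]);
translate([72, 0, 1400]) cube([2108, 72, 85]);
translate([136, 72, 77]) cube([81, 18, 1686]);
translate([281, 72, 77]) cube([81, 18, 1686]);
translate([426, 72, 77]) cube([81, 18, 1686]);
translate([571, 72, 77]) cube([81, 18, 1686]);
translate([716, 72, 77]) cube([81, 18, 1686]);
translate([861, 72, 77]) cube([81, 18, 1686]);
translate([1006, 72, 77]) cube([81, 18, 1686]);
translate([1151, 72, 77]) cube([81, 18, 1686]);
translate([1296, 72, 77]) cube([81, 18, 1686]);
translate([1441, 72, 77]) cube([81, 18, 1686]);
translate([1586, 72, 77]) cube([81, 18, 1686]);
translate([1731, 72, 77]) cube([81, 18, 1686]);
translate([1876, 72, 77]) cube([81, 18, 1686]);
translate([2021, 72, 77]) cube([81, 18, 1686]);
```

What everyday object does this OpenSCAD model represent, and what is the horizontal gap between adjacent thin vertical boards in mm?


A fence section. The picket gap is 64 mm.

Two posts, two rails, 14 pickets — a fence section. Span 2108 mm holds 14 pickets of 81 mm with 15 equal gaps: ⌊(2108 − 14·81) / 15⌋ = 64 mm.


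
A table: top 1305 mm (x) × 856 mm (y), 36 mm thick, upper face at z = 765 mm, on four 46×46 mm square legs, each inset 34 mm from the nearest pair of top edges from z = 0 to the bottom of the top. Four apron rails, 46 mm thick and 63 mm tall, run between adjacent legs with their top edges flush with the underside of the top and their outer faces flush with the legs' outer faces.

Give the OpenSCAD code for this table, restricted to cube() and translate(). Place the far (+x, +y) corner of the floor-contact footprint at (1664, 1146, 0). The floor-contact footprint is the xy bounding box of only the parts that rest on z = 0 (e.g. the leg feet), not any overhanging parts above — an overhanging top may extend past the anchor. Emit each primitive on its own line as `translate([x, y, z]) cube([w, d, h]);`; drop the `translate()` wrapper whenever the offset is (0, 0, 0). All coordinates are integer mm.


translate([393, 324, 729]) cube([1305, 856, 36]);
translate([427, 358, 0]) cube([46, 46, 729]);
translate([1618, 358, 0]) cube([46, 46, 729]);
translate([427, 1100, 0]) cube([46, 46, 729]);
translate([1618, 1100, 0]) cube([46, 46, 729]);
translate([473, 358, 666]) cube([1145, 46, 63]);
translate([473, 1100, 666]) cube([1145, 46, 63]);
translate([427, 404, 666]) cube([46, 696, 63]);
translate([1618, 404, 666]) cube([46, 696, 63]);


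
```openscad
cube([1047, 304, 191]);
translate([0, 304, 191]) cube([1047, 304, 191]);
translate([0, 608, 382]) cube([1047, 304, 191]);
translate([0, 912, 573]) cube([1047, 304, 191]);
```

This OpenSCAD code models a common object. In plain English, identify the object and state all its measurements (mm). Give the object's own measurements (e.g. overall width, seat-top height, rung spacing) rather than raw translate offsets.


A straight staircase of 4 solid steps. Each step is 1047 mm wide (x), 304 mm deep (y, the going) and 191 mm tall (the rise). The first step rests on the floor; each subsequent step sits one going further in +y and one rise higher in +z, directly behind and above the previous step with no overlap.


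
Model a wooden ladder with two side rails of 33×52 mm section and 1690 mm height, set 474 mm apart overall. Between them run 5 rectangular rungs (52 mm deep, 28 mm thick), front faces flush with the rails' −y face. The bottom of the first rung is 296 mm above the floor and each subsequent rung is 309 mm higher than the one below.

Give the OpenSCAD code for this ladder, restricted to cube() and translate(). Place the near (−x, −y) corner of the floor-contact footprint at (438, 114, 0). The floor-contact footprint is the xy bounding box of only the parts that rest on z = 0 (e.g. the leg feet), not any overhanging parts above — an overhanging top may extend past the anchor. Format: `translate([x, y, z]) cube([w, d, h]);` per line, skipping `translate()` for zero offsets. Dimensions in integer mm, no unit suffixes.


// rung span = 474 - 2*33 = 408
// rung[k] z = 296 + k*309
translate([438, 114, 0]) cube([33, 52, 1690]);
translate([879, 114, 0]) cube([33, 52, 1690]);
translate([471, 114, 296]) cube([408, 52, 28]);
translate([471, 114, 605]) cube([408, 52, 28]);
translate([471, 114, 914]) cube([408, 52, 28]);
translate([471, 114, 1223]) cube([408, 52, 28]);
translate([471, 114, 1532]) cube([408, 52, 28]);


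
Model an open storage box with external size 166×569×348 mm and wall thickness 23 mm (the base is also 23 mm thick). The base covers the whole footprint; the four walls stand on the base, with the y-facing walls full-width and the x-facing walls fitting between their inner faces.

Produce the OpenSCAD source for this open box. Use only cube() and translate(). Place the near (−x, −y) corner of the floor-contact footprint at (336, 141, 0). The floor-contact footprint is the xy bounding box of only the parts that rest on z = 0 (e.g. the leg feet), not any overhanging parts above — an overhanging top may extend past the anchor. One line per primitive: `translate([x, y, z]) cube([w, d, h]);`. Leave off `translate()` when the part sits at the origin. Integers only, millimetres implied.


translate([336, 141, 0]) cube([166, 569, 23]);
translate([336, 141, 23]) cube([166, 23, 325]);
translate([336, 687, 23]) cube([166, 23, 325]);
translate([336, 164, 23]) cube([23, 523, 325]);
translate([479, 164, 23]) cube([23, 523, 325]);


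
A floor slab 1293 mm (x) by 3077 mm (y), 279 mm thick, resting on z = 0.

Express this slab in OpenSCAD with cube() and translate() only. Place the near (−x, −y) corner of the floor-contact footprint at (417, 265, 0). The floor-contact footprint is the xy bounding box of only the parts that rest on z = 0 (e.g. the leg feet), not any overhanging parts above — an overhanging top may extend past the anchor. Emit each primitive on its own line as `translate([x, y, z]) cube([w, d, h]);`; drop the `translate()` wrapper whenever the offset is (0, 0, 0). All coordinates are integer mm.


translate([417, 265, 0]) cube([1293, 3077, 279]);


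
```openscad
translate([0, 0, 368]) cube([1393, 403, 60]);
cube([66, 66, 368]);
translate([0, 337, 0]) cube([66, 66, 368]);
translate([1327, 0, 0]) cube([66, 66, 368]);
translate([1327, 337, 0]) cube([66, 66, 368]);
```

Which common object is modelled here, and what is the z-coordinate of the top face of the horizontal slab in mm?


A bench. The seat-top height is 428 mm.

A long slab on four corner posts — a bench. The slab sits at z = 368 with thickness 60, so the top is 368 + 60 = 428 mm.


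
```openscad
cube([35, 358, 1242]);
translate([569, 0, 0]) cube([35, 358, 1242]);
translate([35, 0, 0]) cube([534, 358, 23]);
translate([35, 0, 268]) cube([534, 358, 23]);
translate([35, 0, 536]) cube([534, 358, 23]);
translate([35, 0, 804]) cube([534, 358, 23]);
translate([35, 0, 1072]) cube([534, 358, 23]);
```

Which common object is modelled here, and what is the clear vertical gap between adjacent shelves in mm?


A bookshelf. The clear shelf gap is 245 mm.

Two tall side panels with 5 horizontal boards between them — a bookshelf. The first two shelf undersides are at z = 0 and z = 268; with shelf thickness 23, the clear gap is 268 − 0 − 23 = 245 mm.


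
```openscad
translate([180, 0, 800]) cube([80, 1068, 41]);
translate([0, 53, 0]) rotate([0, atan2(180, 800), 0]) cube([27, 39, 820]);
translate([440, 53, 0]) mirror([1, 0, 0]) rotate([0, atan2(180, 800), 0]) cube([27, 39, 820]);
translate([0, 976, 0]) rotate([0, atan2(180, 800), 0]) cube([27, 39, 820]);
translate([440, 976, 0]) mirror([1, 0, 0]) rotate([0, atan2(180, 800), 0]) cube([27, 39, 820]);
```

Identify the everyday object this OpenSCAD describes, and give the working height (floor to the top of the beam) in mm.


A sawhorse. The overall height is 841 mm.

A beam across two mirrored pairs of raked legs — a sawhorse. The beam's underside is at z = 800 (matching the legs' vertical rise in atan2(180, 800)) and the beam is 41 mm tall, so its top is at 800 + 41 = 841 mm. The raked legs top out at the beam's underside, so that is the highest point.


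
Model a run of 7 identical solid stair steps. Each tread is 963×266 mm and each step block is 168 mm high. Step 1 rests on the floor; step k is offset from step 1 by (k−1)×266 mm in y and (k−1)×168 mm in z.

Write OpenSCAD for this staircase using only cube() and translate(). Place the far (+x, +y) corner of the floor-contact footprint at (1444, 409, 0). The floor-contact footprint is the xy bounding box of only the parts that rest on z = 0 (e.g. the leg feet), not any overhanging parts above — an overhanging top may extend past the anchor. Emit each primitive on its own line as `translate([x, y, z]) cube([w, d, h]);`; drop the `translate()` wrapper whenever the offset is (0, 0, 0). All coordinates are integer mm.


translate([481, 143, 0]) cube([963, 266, 168]);
translate([481, 409, 168]) cube([963, 266, 168]);
translate([481, 675, 336]) cube([963, 266, 168]);
translate([481, 941, 504]) cube([963, 266, 168]);
translate([481, 1207, 672]) cube([963, 266, 168]);
translate([481, 1473, 840]) cube([963, 266, 168]);
translate([481, 1739, 1008]) cube([963, 266, 168]);


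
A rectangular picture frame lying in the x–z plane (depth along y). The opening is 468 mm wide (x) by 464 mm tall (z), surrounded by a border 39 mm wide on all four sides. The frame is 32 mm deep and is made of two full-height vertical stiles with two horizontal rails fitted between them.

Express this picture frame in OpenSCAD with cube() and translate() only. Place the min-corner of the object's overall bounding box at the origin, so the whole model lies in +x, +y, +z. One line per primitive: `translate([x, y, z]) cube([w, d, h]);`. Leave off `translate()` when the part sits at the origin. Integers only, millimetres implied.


cube([39, 32, 542]);
translate([507, 0, 0]) cube([39, 32, 542]);
translate([39, 0, 0]) cube([468, 32, 39]);
translate([39, 0, 503]) cube([468, 32, 39]);


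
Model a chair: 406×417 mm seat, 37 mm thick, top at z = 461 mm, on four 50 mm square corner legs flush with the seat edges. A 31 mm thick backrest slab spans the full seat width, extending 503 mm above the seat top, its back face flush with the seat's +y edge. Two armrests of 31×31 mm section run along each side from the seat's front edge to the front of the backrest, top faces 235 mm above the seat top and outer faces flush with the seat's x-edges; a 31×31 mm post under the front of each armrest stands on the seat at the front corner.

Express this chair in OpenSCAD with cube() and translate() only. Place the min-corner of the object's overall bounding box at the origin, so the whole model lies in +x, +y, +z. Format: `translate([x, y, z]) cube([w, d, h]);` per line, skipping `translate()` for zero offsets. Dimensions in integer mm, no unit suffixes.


translate([0, 0, 424]) cube([406, 417, 37]);
cube([50, 50, 424]);
translate([356, 0, 0]) cube([50, 50, 424]);
translate([0, 367, 0]) cube([50, 50, 424]);
translate([356, 367, 0]) cube([50, 50, 424]);
translate([0, 386, 461]) cube([406, 31, 503]);
translate([0, 0, 665]) cube([31, 386, 31]);
translate([375, 0, 665]) cube([31, 386, 31]);
translate([0, 0, 461]) cube([31, 31, 204]);
translate([375, 0, 461]) cube([31, 31, 204]);


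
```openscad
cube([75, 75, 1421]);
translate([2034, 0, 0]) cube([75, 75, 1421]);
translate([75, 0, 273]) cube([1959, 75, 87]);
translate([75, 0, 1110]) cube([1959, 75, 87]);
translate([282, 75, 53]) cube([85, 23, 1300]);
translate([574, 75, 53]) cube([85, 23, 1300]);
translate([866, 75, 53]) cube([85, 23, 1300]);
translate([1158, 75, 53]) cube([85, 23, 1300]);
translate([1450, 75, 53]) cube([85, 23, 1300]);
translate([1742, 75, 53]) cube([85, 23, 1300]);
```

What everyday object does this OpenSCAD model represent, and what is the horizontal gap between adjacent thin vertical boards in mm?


A fence section. The picket gap is 207 mm.

Two posts, two rails, 6 pickets — a fence section. Span 1959 mm holds 6 pickets of 85 mm with 7 equal gaps: ⌊(1959 − 6·85) / 7⌋ = 207 mm.


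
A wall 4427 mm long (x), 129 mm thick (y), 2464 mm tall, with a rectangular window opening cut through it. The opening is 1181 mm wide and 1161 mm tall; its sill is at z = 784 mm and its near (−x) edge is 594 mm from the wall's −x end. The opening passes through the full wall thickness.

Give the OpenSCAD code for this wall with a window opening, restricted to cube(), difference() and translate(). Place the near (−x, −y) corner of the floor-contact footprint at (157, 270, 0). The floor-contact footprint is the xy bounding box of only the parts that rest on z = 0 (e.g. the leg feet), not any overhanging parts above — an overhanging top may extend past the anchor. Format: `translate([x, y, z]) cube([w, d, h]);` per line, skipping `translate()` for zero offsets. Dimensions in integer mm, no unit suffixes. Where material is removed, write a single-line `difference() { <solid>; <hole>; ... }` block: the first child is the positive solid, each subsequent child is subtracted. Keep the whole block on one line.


difference() { translate([157, 270, 0]) cube([4427, 129, 2464]); translate([751, 270, 784]) cube([1181, 129, 1161]); }


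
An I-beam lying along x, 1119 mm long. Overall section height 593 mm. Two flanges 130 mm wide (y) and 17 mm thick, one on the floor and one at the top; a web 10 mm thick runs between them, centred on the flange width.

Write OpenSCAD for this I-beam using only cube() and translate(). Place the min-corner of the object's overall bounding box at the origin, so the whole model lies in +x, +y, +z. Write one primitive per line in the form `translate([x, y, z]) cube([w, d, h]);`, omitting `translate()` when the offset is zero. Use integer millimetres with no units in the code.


cube([1119, 130, 17]);
translate([0, 60, 17]) cube([1119, 10, 559]);
translate([0, 0, 576]) cube([1119, 130, 17]);


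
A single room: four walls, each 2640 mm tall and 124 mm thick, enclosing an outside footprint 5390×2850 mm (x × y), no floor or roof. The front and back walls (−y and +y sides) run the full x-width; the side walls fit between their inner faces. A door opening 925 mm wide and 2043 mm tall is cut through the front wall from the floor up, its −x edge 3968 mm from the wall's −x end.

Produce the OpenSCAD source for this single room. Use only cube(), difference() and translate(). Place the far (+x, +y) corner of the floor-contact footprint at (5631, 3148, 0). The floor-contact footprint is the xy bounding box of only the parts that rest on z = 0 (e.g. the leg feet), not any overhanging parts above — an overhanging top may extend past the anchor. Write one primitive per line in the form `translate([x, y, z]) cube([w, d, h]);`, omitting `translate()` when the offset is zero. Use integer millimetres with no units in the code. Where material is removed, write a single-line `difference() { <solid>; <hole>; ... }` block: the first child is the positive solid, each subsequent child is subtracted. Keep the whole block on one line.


difference() { translate([241, 298, 0]) cube([5390, 124, 2640]); translate([4209, 298, 0]) cube([925, 124, 2043]); }
translate([241, 3024, 0]) cube([5390, 124, 2640]);
translate([241, 422, 0]) cube([124, 2602, 2640]);
translate([5507, 422, 0]) cube([124, 2602, 2640]);
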